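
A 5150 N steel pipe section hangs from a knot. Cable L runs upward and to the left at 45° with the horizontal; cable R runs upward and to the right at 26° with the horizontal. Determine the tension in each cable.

ΣF_x = 0: −T_L·cos45° + T_R·cos26° = 0 → T_R = 0.786728·T_L.
ΣF_y = 0: T_L·sin45° + T_R·sin26° = 5150.
Substitute: T_L·(0.707107 + 0.786728·0.438371) = 5150 → T_L = 4895.5 ≈ 4896 N.
Then T_R = 0.786728 × 4895.5 = 3851 N.

T_L = 4896 N, T_R = 3851 N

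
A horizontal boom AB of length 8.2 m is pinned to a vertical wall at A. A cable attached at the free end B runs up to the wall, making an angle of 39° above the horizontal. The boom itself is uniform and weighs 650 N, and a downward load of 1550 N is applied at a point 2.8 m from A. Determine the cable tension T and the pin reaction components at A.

T = 1357 N, A_x = 1055 N, A_y = 1346 N

ΣM about A: T·sin39°·8.2 − 650·4.1 − 1550·2.8 = 0 → T = 7005/(8.2·0.62932) = 1357.45 ≈ 1357 N.
ΣF_x = 0: A_x − T·cos39° = 0 → A_x = 1357.45 × 0.777146 = 1055 N.
ΣF_y = 0: A_y + T·sin39° − 650 − 1550 = 0 → A_y = 2200 − 1357.45 × 0.62932 = 1346 N.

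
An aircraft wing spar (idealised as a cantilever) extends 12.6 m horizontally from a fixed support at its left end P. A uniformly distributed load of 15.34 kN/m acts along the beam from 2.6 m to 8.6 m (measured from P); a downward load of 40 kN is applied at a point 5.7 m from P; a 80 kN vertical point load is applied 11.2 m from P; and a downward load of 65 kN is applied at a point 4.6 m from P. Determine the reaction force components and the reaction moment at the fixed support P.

P_x = 0, P_y = 277.0 kN, M_P = 1938 kN·m

Resultant of the distributed load: 15.34 × 6 = 92.04 kN at 5.6 m from P.
ΣF_x = 0: P_x = 0.
ΣF_y = 0: P_y − 15.34·6 − 40 − 80 − 65 = 0 → P_y = 277.0 kN.
ΣM about P: M_P − (15.34·6)·5.6 − 40·5.7 − 80·11.2 − 65·4.6 = 0 → M_P = 1938 kN·m.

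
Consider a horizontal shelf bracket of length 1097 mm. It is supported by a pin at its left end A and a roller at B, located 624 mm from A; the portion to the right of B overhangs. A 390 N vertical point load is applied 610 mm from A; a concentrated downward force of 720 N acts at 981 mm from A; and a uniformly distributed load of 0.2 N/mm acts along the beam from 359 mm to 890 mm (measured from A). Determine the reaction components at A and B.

A_x = 0, A_y = -403.3 N, B_y = 1619 N

Resultant of the distributed load: 0.2 × 531 = 106.2 N at 624.5 mm from A.
Moments about A: B_y·624 − 390·610 − 720·981 − (0.2·531)·624.5 = 0 → B_y = 1010541.9/624 = 1619.46 ≈ 1619 N.
ΣF_y = 0: A_y + 1619.46 − 390 − 720 − 0.2·531 = 0 → A_y = -403.3 N.
ΣF_x = 0: no horizontal applied forces, so A_x = 0.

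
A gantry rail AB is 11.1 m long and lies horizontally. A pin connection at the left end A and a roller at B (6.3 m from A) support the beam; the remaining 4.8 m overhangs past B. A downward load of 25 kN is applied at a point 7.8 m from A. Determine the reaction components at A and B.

Taking moments about A: B_y·6.3 − 25·7.8 = 0 → B_y = 195/6.3 = 30.9524 ≈ 30.95 kN.
ΣF_y = 0: A_y + 30.9524 − 25 = 0 → A_y = -5.952 kN.
ΣF_x = 0: no horizontal applied forces, so A_x = 0.

A_x = 0, A_y = -5.952 kN, B_y = 30.95 kN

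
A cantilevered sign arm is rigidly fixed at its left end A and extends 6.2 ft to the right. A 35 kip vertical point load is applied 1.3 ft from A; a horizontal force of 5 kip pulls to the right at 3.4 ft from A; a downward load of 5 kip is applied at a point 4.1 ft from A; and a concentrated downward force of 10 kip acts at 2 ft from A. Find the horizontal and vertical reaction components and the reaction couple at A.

A_x = -5.000 kip, A_y = 50.00 kip, M_A = 86.00 kip·ft

ΣF_x = 0: A_x + 5 = 0 → A_x = -5.000 kip.
ΣF_y = 0: A_y − 35 − 5 − 10 = 0 → A_y = 50.00 kip.
ΣM about A: M_A − 35·1.3 − 5·4.1 − 10·2 = 0 → M_A = 86.00 kip·ft.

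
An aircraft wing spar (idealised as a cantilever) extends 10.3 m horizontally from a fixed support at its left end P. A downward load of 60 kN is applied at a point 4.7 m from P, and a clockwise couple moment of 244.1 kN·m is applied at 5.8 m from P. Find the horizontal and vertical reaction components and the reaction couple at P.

P_x = 0, P_y = 60.00 kN, M_P = 526.1 kN·m

ΣF_x = 0: P_x = 0.
ΣF_y = 0: P_y − 60 = 0 → P_y = 60.00 kN.
ΣM about P: M_P − 60·4.7 − 244.1 = 0 → M_P = 526.1 kN·m.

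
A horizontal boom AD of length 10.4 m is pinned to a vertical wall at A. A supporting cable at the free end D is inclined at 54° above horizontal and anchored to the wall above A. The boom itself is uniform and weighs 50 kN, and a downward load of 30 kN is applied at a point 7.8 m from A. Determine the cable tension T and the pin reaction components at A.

ΣM about A: T·sin54°·10.4 − 50·5.2 − 30·7.8 = 0 → T = 494/(10.4·0.809017) = 58.7132 ≈ 58.71 kN.
ΣF_x = 0: A_x − T·cos54° = 0 → A_x = 58.7132 × 0.587785 = 34.51 kN.
ΣF_y = 0: A_y + T·sin54° − 50 − 30 = 0 → A_y = 80 − 58.7132 × 0.809017 = 32.50 kN.

T = 58.71 kN, A_x = 34.51 kN, A_y = 32.50 kN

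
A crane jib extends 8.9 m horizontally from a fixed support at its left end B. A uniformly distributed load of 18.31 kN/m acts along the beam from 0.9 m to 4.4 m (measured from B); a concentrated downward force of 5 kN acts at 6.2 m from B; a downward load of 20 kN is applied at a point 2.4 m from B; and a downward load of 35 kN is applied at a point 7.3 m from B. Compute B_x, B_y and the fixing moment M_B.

B_x = 0, B_y = 124.1 kN, M_B = 504.3 kN·m

Resultant of the distributed load: 18.31 × 3.5 = 64.085 kN at 2.65 m from B.
ΣF_x = 0: B_x = 0.
ΣF_y = 0: B_y − 18.31·3.5 − 5 − 20 − 35 = 0 → B_y = 124.1 kN.
ΣM about B: M_B − (18.31·3.5)·2.65 − 5·6.2 − 20·2.4 − 35·7.3 = 0 → M_B = 504.3 kN·m.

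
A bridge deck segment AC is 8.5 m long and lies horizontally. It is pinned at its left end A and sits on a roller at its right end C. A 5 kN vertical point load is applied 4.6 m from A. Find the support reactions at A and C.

A_x = 0, A_y = 2.294 kN, C_y = 2.706 kN

Moments about A: C_y·8.5 − 5·4.6 = 0 → C_y = 23/8.5 = 2.70588 ≈ 2.706 kN.
ΣF_y = 0: A_y + 2.70588 − 5 = 0 → A_y = 2.294 kN.
ΣF_x = 0: no horizontal applied forces, so A_x = 0.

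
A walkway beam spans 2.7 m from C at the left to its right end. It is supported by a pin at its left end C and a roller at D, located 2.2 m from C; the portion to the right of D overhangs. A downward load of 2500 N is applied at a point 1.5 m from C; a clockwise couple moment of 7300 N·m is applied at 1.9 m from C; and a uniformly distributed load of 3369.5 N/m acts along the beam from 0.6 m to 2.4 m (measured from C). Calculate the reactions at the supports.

Resultant of the distributed load: 3369.5 × 1.8 = 6065.1 N at 1.5 m from C.
Moments about C: D_y·2.2 − 2500·1.5 − 7300 − (3369.5·1.8)·1.5 = 0 → D_y = 20147.65/2.2 = 9158.02 ≈ 9158 N.
ΣF_y = 0: C_y + 9158.02 − 2500 − 3369.5·1.8 = 0 → C_y = -592.9 N.
ΣF_x = 0: no horizontal applied forces, so C_x = 0.

C_x = 0, C_y = -592.9 N, D_y = 9158 N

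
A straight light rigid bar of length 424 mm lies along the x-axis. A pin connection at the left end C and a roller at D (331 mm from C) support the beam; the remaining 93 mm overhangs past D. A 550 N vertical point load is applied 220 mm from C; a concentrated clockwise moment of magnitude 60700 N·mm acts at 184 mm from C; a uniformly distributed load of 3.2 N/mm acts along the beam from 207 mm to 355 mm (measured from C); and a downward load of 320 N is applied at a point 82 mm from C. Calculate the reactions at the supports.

C_x = 0, C_y = 313.3 N, D_y = 1030 N

Resultant of the distributed load: 3.2 × 148 = 473.6 N at 281 mm from C.
Moments about C: D_y·331 − 550·220 − 60700 − (3.2·148)·281 − 320·82 = 0 → D_y = 341021.6/331 = 1030.28 ≈ 1030 N.
ΣF_y = 0: C_y + 1030.28 − 550 − 3.2·148 − 320 = 0 → C_y = 313.3 N.
ΣF_x = 0: no horizontal applied forces, so C_x = 0.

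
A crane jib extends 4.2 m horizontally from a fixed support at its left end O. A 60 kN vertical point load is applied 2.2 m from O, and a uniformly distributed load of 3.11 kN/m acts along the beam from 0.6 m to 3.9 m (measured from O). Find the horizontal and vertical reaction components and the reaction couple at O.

Resultant of the distributed load: 3.11 × 3.3 = 10.263 kN at 2.25 m from O.
ΣF_x = 0: O_x = 0.
ΣF_y = 0: O_y − 60 − 3.11·3.3 = 0 → O_y = 70.26 kN.
ΣM about O: M_O − 60·2.2 − (3.11·3.3)·2.25 = 0 → M_O = 155.1 kN·m.

O_x = 0, O_y = 70.26 kN, M_O = 155.1 kN·m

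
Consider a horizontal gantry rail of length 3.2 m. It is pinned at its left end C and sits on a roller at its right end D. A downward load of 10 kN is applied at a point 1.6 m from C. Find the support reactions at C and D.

Moments about C: D_y·3.2 − 10·1.6 = 0 → D_y = 16/3.2 = 5.000 kN.
ΣF_y = 0: C_y + 5 − 10 = 0 → C_y = 5.000 kN.
ΣF_x = 0: no horizontal applied forces, so C_x = 0.

C_x = 0, C_y = 5.000 kN, D_y = 5.000 kN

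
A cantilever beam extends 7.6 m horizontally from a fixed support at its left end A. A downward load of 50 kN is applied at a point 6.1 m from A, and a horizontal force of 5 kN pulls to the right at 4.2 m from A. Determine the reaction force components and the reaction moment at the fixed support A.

ΣF_x = 0: A_x + 5 = 0 → A_x = -5.000 kN.
ΣF_y = 0: A_y − 50 = 0 → A_y = 50.00 kN.
ΣM about A: M_A − 50·6.1 = 0 → M_A = 305.0 kN·m.

A_x = -5.000 kN, A_y = 50.00 kN, M_A = 305.0 kN·m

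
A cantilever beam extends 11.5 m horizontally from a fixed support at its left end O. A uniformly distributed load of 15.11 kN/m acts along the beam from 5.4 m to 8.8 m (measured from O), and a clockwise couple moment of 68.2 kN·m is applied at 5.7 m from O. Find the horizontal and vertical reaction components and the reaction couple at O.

O_x = 0, O_y = 51.37 kN, M_O = 433.0 kN·m

Resultant of the distributed load: 15.11 × 3.4 = 51.374 kN at 7.1 m from O.
ΣF_x = 0: O_x = 0.
ΣF_y = 0: O_y − 15.11·3.4 = 0 → O_y = 51.37 kN.
ΣM about O: M_O − (15.11·3.4)·7.1 − 68.2 = 0 → M_O = 433.0 kN·m.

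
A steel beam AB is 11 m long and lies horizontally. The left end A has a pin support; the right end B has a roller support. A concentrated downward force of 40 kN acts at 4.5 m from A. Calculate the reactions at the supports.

A_x = 0, A_y = 23.64 kN, B_y = 16.36 kN

Moments about A: B_y·11 − 40·4.5 = 0 → B_y = 180/11 = 16.3636 ≈ 16.36 kN.
ΣF_y = 0: A_y + 16.3636 − 40 = 0 → A_y = 23.64 kN.
ΣF_x = 0: no horizontal applied forces, so A_x = 0.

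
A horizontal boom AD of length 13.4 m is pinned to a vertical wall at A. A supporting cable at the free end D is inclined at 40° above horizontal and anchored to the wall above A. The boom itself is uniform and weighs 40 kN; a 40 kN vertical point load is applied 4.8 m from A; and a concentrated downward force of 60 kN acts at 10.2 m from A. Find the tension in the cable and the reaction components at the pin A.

ΣM about A: T·sin40°·13.4 − 40·6.7 − 40·4.8 − 60·10.2 = 0 → T = 1072/(13.4·0.642788) = 124.458 ≈ 124.5 kN.
ΣF_x = 0: A_x − T·cos40° = 0 → A_x = 124.458 × 0.766044 = 95.34 kN.
ΣF_y = 0: A_y + T·sin40° − 40 − 40 − 60 = 0 → A_y = 140 − 124.458 × 0.642788 = 60.00 kN.

T = 124.5 kN, A_x = 95.34 kN, A_y = 60.00 kN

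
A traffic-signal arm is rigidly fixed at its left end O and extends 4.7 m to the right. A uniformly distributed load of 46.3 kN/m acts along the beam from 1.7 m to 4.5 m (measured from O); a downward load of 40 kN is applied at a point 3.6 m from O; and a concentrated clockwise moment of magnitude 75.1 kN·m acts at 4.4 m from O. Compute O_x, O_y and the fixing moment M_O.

Resultant of the distributed load: 46.3 × 2.8 = 129.64 kN at 3.1 m from O.
ΣF_x = 0: O_x = 0.
ΣF_y = 0: O_y − 46.3·2.8 − 40 = 0 → O_y = 169.6 kN.
ΣM about O: M_O − (46.3·2.8)·3.1 − 40·3.6 − 75.1 = 0 → M_O = 621.0 kN·m.

O_x = 0, O_y = 169.6 kN, M_O = 621.0 kN·m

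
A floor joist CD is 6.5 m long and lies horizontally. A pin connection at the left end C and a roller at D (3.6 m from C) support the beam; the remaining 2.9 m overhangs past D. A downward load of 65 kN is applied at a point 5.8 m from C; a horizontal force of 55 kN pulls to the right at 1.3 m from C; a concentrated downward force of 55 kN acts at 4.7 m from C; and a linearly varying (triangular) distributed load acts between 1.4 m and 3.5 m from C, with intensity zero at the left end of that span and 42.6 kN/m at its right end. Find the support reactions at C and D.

Resultant of the triangular load: ½ × 42.6 × 2.1 = 44.73 kN, acting at 2.8 m from C (one-third of the span from the peak).
Moments about C: D_y·3.6 − 65·5.8 − 55·4.7 − (½·42.6·2.1)·2.8 = 0 → D_y = 760.744/3.6 = 211.318 ≈ 211.3 kN.
ΣF_y = 0: C_y + 211.318 − 65 − 55 − ½·42.6·2.1 = 0 → C_y = -46.59 kN.
ΣF_x = 0: C_x + 55 = 0 → C_x = -55.00 kN.

C_x = -55.00 kN, C_y = -46.59 kN, D_y = 211.3 kN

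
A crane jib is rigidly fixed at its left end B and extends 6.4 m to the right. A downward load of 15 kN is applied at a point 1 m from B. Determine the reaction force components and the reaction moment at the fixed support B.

ΣF_x = 0: B_x = 0.
ΣF_y = 0: B_y − 15 = 0 → B_y = 15.00 kN.
ΣM about B: M_B − 15·1 = 0 → M_B = 15.00 kN·m.

B_x = 0, B_y = 15.00 kN, M_B = 15.00 kN·m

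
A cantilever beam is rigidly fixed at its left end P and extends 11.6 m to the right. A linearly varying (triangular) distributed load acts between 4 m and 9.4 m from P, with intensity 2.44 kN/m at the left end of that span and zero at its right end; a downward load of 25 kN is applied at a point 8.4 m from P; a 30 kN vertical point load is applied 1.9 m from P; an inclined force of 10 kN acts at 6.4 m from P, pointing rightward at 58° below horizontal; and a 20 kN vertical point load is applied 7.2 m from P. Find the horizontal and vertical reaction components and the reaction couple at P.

Resultant of the triangular load: ½ × 2.44 × 5.4 = 6.588 kN, acting at 5.8 m from P (one-third of the span from the peak).
ΣF_x = 0: P_x + 10·cos58° = 0 → P_x = -5.299 kN.
ΣF_y = 0: P_y − ½·2.44·5.4 − 25 − 30 − 10·sin58° − 20 = 0 → P_y = 90.07 kN.
ΣM about P: M_P − (½·2.44·5.4)·5.8 − 25·8.4 − 30·1.9 − 10·sin58°·6.4 − 20·7.2 = 0 → M_P = 503.5 kN·m.

P_x = -5.299 kN, P_y = 90.07 kN, M_P = 503.5 kN·m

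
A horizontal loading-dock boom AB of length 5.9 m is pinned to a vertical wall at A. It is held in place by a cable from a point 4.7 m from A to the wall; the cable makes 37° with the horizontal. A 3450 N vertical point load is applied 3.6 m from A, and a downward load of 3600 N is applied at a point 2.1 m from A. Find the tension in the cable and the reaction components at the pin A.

ΣM about A: T·sin37°·4.7 − 3450·3.6 − 3600·2.1 = 0 → T = 19980/(4.7·0.601815) = 7063.74 ≈ 7064 N.
ΣF_x = 0: A_x − T·cos37° = 0 → A_x = 7063.74 × 0.798636 = 5641 N.
ΣF_y = 0: A_y + T·sin37° − 3450 − 3600 = 0 → A_y = 7050 − 7063.74 × 0.601815 = 2799 N.

T = 7064 N, A_x = 5641 N, A_y = 2799 N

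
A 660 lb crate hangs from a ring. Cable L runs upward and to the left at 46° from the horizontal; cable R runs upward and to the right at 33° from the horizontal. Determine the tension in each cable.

ΣF_x = 0: −T_L·cos46° + T_R·cos33° = 0 → T_R = 0.828285·T_L.
ΣF_y = 0: T_L·sin46° + T_R·sin33° = 660.
Substitute: T_L·(0.71934 + 0.828285·0.544639) = 660 → T_L = 563.883 ≈ 563.9 lb.
Then T_R = 0.828285 × 563.883 = 467.1 lb.

T_L = 563.9 lb, T_R = 467.1 lb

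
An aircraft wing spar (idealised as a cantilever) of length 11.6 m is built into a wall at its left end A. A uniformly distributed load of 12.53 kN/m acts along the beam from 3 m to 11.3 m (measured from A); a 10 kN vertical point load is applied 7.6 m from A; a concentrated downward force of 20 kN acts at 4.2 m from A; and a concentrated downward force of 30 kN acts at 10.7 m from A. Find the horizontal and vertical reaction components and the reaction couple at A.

A_x = 0, A_y = 164.0 kN, M_A = 1225 kN·m

Resultant of the distributed load: 12.53 × 8.3 = 103.999 kN at 7.15 m from A.
ΣF_x = 0: A_x = 0.
ΣF_y = 0: A_y − 12.53·8.3 − 10 − 20 − 30 = 0 → A_y = 164.0 kN.
ΣM about A: M_A − (12.53·8.3)·7.15 − 10·7.6 − 20·4.2 − 30·10.7 = 0 → M_A = 1225 kN·m.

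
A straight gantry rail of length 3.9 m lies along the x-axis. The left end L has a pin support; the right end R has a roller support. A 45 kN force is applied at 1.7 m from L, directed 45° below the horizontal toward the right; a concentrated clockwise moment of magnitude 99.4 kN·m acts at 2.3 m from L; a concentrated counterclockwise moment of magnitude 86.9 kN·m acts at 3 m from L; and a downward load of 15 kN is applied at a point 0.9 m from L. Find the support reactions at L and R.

L_x = -31.82 kN, L_y = 26.28 kN, R_y = 20.54 kN

Moments about L: R_y·3.9 − 45·sin45°·1.7 − 99.4 + 86.9 − 15·0.9 = 0 → R_y = 80.0937/3.9 = 20.5368 ≈ 20.54 kN.
ΣF_y = 0: L_y + 20.5368 − 45·sin45° − 15 = 0 → L_y = 26.28 kN.
ΣF_x = 0: L_x + 45·cos45° = 0 → L_x = -31.82 kN.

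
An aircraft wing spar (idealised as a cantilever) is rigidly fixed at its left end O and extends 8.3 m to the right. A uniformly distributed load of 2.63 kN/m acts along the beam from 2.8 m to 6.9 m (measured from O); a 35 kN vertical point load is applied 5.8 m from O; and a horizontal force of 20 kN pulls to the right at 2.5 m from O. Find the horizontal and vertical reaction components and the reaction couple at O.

O_x = -20.00 kN, O_y = 45.78 kN, M_O = 255.3 kN·m

Resultant of the distributed load: 2.63 × 4.1 = 10.783 kN at 4.85 m from O.
ΣF_x = 0: O_x + 20 = 0 → O_x = -20.00 kN.
ΣF_y = 0: O_y − 2.63·4.1 − 35 = 0 → O_y = 45.78 kN.
ΣM about O: M_O − (2.63·4.1)·4.85 − 35·5.8 = 0 → M_O = 255.3 kN·m.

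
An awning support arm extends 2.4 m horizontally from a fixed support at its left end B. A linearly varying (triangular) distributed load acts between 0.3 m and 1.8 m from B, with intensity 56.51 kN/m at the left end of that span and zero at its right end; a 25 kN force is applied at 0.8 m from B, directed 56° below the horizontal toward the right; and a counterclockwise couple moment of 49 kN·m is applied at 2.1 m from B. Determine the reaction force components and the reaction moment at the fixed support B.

Resultant of the triangular load: ½ × 56.51 × 1.5 = 42.3825 kN, acting at 0.8 m from B (one-third of the span from the peak).
ΣF_x = 0: B_x + 25·cos56° = 0 → B_x = -13.98 kN.
ΣF_y = 0: B_y − ½·56.51·1.5 − 25·sin56° = 0 → B_y = 63.11 kN.
ΣM about B: M_B − (½·56.51·1.5)·0.8 − 25·sin56°·0.8 + 49 = 0 → M_B = 1.487 kN·m.

B_x = -13.98 kN, B_y = 63.11 kN, M_B = 1.487 kN·m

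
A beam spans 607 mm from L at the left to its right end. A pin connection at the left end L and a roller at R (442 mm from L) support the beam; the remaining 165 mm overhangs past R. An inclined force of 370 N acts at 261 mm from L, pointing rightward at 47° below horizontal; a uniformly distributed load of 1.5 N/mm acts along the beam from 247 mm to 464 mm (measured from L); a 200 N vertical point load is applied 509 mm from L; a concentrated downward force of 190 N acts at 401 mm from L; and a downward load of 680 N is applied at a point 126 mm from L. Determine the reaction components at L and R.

L_x = -252.3 N, L_y = 648.0 N, R_y = 1018 N

Resultant of the distributed load: 1.5 × 217 = 325.5 N at 355.5 mm from L.
Moments about L: R_y·442 − 370·sin47°·261 − (1.5·217)·355.5 − 200·509 − 190·401 − 680·126 = 0 → R_y = 450012/442 = 1018.13 ≈ 1018 N.
ΣF_y = 0: L_y + 1018.13 − 370·sin47° − 1.5·217 − 200 − 190 − 680 = 0 → L_y = 648.0 N.
ΣF_x = 0: L_x + 370·cos47° = 0 → L_x = -252.3 N.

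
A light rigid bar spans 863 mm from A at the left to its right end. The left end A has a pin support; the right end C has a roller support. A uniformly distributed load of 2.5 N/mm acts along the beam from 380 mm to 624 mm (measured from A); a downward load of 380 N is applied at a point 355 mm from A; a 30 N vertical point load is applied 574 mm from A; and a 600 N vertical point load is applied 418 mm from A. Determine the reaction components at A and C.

A_x = 0, A_y = 798.3 N, C_y = 821.7 N

Resultant of the distributed load: 2.5 × 244 = 610 N at 502 mm from A.
Moments about A: C_y·863 − (2.5·244)·502 − 380·355 − 30·574 − 600·418 = 0 → C_y = 709140/863 = 821.715 ≈ 821.7 N.
ΣF_y = 0: A_y + 821.715 − 2.5·244 − 380 − 30 − 600 = 0 → A_y = 798.3 N.
ΣF_x = 0: no horizontal applied forces, so A_x = 0.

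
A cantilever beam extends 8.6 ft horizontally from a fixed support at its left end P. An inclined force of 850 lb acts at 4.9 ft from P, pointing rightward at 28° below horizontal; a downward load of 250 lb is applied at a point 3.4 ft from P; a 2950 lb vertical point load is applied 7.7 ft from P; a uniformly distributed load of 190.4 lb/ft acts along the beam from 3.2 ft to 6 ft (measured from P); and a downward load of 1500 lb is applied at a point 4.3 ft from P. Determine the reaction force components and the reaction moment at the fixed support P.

P_x = -750.5 lb, P_y = 5632 lb, M_P = 34420 lb·ft

Resultant of the distributed load: 190.4 × 2.8 = 533.12 lb at 4.6 ft from P.
ΣF_x = 0: P_x + 850·cos28° = 0 → P_x = -750.5 lb.
ΣF_y = 0: P_y − 850·sin28° − 250 − 2950 − 190.4·2.8 − 1500 = 0 → P_y = 5632 lb.
ΣM about P: M_P − 850·sin28°·4.9 − 250·3.4 − 2950·7.7 − (190.4·2.8)·4.6 − 1500·4.3 = 0 → M_P = 34420 lb·ft.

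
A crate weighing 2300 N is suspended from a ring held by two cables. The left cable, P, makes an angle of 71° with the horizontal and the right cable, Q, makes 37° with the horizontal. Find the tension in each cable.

T_P = 1931 N, T_Q = 787.3 N

ΣF_x = 0: −T_P·cos71° + T_Q·cos37° = 0 → T_Q = 0.407655·T_P.
ΣF_y = 0: T_P·sin71° + T_Q·sin37° = 2300.
Substitute: T_P·(0.945519 + 0.407655·0.601815) = 2300 → T_P = 1931.39 ≈ 1931 N.
Then T_Q = 0.407655 × 1931.39 = 787.3 N.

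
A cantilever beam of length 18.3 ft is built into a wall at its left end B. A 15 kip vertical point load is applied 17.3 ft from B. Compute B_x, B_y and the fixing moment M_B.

B_x = 0, B_y = 15.00 kip, M_B = 259.5 kip·ft

ΣF_x = 0: B_x = 0.
ΣF_y = 0: B_y − 15 = 0 → B_y = 15.00 kip.
ΣM about B: M_B − 15·17.3 = 0 → M_B = 259.5 kip·ft.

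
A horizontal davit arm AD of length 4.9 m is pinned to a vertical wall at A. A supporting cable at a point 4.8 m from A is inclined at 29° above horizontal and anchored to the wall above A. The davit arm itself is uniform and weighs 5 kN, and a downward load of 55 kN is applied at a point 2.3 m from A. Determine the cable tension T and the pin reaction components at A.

T = 59.62 kN, A_x = 52.15 kN, A_y = 31.09 kN

ΣM about A: T·sin29°·4.8 − 5·2.45 − 55·2.3 = 0 → T = 138.75/(4.8·0.48481) = 59.6239 ≈ 59.62 kN.
ΣF_x = 0: A_x − T·cos29° = 0 → A_x = 59.6239 × 0.87462 = 52.15 kN.
ΣF_y = 0: A_y + T·sin29° − 5 − 55 = 0 → A_y = 60 − 59.6239 × 0.48481 = 31.09 kN.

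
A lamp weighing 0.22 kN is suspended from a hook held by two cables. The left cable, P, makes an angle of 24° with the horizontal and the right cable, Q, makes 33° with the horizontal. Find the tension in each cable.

T_P = 0.2200 kN, T_Q = 0.2396 kN

ΣF_x = 0: −T_P·cos24° + T_Q·cos33° = 0 → T_Q = 1.08928·T_P.
ΣF_y = 0: T_P·sin24° + T_Q·sin33° = 0.22.
Substitute: T_P·(0.406737 + 1.08928·0.544639) = 0.22 → T_P = 0.2200 kN.
Then T_Q = 1.08928 × 0.22 = 0.2396 kN.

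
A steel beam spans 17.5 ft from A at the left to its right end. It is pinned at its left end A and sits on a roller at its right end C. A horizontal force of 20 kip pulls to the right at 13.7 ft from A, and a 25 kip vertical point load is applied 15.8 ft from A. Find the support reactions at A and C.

Moments about A: C_y·17.5 − 25·15.8 = 0 → C_y = 395/17.5 = 22.5714 ≈ 22.57 kip.
ΣF_y = 0: A_y + 22.5714 − 25 = 0 → A_y = 2.429 kip.
ΣF_x = 0: A_x + 20 = 0 → A_x = -20.00 kip.

A_x = -20.00 kip, A_y = 2.429 kip, C_y = 22.57 kip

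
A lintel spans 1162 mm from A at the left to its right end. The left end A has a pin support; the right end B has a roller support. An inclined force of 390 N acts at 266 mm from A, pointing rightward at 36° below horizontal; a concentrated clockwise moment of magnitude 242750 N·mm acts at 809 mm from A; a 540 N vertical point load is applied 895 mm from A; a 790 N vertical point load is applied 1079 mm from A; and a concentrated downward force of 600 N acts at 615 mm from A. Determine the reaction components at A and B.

Moments about A: B_y·1162 − 390·sin36°·266 − 242750 − 540·895 − 790·1079 − 600·615 = 0 → B_y = 2008440/1162 = 1728.43 ≈ 1728 N.
ΣF_y = 0: A_y + 1728.43 − 390·sin36° − 540 − 790 − 600 = 0 → A_y = 430.8 N.
ΣF_x = 0: A_x + 390·cos36° = 0 → A_x = -315.5 N.

A_x = -315.5 N, A_y = 430.8 N, B_y = 1728 N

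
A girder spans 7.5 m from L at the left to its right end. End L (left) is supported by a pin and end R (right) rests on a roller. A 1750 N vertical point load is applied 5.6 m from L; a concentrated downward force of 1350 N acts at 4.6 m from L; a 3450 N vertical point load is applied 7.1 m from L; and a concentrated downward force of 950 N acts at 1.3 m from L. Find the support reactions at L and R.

Moments about L: R_y·7.5 − 1750·5.6 − 1350·4.6 − 3450·7.1 − 950·1.3 = 0 → R_y = 41740/7.5 = 5565.33 ≈ 5565 N.
ΣF_y = 0: L_y + 5565.33 − 1750 − 1350 − 3450 − 950 = 0 → L_y = 1935 N.
ΣF_x = 0: no horizontal applied forces, so L_x = 0.

L_x = 0, L_y = 1935 N, R_y = 5565 N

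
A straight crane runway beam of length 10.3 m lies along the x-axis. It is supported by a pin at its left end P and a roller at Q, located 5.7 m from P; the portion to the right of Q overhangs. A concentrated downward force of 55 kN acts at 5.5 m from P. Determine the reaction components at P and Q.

P_x = 0, P_y = 1.930 kN, Q_y = 53.07 kN

Taking moments about P: Q_y·5.7 − 55·5.5 = 0 → Q_y = 302.5/5.7 = 53.0702 ≈ 53.07 kN.
ΣF_y = 0: P_y + 53.0702 − 55 = 0 → P_y = 1.930 kN.
ΣF_x = 0: no horizontal applied forces, so P_x = 0.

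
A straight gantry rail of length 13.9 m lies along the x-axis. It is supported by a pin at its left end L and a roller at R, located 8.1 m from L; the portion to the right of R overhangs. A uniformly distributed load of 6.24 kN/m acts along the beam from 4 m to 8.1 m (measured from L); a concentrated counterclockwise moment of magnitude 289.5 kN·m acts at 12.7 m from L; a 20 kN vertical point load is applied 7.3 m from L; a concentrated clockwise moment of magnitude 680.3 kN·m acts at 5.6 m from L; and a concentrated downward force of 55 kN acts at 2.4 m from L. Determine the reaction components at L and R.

L_x = 0, L_y = -1.093 kN, R_y = 101.7 kN

Resultant of the distributed load: 6.24 × 4.1 = 25.584 kN at 6.05 m from L.
Taking moments about L: R_y·8.1 − (6.24·4.1)·6.05 + 289.5 − 20·7.3 − 680.3 − 55·2.4 = 0 → R_y = 823.5832/8.1 = 101.677 ≈ 101.7 kN.
ΣF_y = 0: L_y + 101.677 − 6.24·4.1 − 20 − 55 = 0 → L_y = -1.093 kN.
ΣF_x = 0: no horizontal applied forces, so L_x = 0.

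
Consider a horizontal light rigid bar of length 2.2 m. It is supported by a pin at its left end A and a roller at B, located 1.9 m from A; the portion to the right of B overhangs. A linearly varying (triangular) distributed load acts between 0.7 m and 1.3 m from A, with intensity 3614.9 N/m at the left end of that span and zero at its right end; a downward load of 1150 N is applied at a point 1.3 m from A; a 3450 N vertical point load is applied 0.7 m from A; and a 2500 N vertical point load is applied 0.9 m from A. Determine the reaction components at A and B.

Resultant of the triangular load: ½ × 3614.9 × 0.6 = 1084.47 N, acting at 0.9 m from A (one-third of the span from the peak).
ΣM about A: B_y·1.9 − (½·3614.9·0.6)·0.9 − 1150·1.3 − 3450·0.7 − 2500·0.9 = 0 → B_y = 7136.023/1.9 = 3755.8 ≈ 3756 N.
ΣF_y = 0: A_y + 3755.8 − ½·3614.9·0.6 − 1150 − 3450 − 2500 = 0 → A_y = 4429 N.
ΣF_x = 0: no horizontal applied forces, so A_x = 0.

A_x = 0, A_y = 4429 N, B_y = 3756 N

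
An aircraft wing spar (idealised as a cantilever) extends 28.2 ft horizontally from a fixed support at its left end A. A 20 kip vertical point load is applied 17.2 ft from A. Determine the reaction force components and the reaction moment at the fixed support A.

ΣF_x = 0: A_x = 0.
ΣF_y = 0: A_y − 20 = 0 → A_y = 20.00 kip.
ΣM about A: M_A − 20·17.2 = 0 → M_A = 344.0 kip·ft.

A_x = 0, A_y = 20.00 kip, M_A = 344.0 kip·ft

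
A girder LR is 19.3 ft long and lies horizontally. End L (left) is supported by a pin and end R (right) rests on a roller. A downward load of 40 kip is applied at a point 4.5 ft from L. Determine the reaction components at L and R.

L_x = 0, L_y = 30.67 kip, R_y = 9.326 kip

Taking moments about L: R_y·19.3 − 40·4.5 = 0 → R_y = 180/19.3 = 9.32642 ≈ 9.326 kip.
ΣF_y = 0: L_y + 9.32642 − 40 = 0 → L_y = 30.67 kip.
ΣF_x = 0: no horizontal applied forces, so L_x = 0.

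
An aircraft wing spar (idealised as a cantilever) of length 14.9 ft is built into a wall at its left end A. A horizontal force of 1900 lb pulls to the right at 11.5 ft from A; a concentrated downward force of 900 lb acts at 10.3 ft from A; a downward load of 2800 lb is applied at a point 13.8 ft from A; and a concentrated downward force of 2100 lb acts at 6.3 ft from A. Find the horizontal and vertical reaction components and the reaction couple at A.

A_x = -1900 lb, A_y = 5800 lb, M_A = 61140 lb·ft

ΣF_x = 0: A_x + 1900 = 0 → A_x = -1900 lb.
ΣF_y = 0: A_y − 900 − 2800 − 2100 = 0 → A_y = 5800 lb.
ΣM about A: M_A − 900·10.3 − 2800·13.8 − 2100·6.3 = 0 → M_A = 61140 lb·ft.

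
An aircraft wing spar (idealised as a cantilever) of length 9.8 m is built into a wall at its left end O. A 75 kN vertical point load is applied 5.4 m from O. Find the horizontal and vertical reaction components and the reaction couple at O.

O_x = 0, O_y = 75.00 kN, M_O = 405.0 kN·m

ΣF_x = 0: O_x = 0.
ΣF_y = 0: O_y − 75 = 0 → O_y = 75.00 kN.
ΣM about O: M_O − 75·5.4 = 0 → M_O = 405.0 kN·m.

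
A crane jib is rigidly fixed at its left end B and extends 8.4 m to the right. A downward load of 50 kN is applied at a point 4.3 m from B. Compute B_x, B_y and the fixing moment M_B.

B_x = 0, B_y = 50.00 kN, M_B = 215.0 kN·m

ΣF_x = 0: B_x = 0.
ΣF_y = 0: B_y − 50 = 0 → B_y = 50.00 kN.
ΣM about B: M_B − 50·4.3 = 0 → M_B = 215.0 kN·m.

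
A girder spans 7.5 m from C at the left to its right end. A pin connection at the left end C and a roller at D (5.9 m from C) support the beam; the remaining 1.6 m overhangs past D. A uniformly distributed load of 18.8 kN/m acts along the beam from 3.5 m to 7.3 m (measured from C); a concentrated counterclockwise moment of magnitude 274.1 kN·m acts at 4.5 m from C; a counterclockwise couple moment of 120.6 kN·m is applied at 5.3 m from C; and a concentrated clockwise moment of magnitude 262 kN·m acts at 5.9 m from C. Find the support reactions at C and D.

Resultant of the distributed load: 18.8 × 3.8 = 71.44 kN at 5.4 m from C.
Taking moments about C: D_y·5.9 − (18.8·3.8)·5.4 + 274.1 + 120.6 − 262 = 0 → D_y = 253.076/5.9 = 42.8942 ≈ 42.89 kN.
ΣF_y = 0: C_y + 42.8942 − 18.8·3.8 = 0 → C_y = 28.55 kN.
ΣF_x = 0: no horizontal applied forces, so C_x = 0.

C_x = 0, C_y = 28.55 kN, D_y = 42.89 kN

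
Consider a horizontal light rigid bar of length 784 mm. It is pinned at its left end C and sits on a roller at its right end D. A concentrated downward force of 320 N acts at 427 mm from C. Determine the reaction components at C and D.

C_x = 0, C_y = 145.7 N, D_y = 174.3 N

Taking moments about C: D_y·784 − 320·427 = 0 → D_y = 136640/784 = 174.286 ≈ 174.3 N.
ΣF_y = 0: C_y + 174.286 − 320 = 0 → C_y = 145.7 N.
ΣF_x = 0: no horizontal applied forces, so C_x = 0.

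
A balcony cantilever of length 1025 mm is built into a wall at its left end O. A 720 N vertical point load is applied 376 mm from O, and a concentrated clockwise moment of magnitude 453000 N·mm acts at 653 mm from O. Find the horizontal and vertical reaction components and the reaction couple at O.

ΣF_x = 0: O_x = 0.
ΣF_y = 0: O_y − 720 = 0 → O_y = 720.0 N.
ΣM about O: M_O − 720·376 − 453000 = 0 → M_O = 723700 N·mm.

O_x = 0, O_y = 720.0 N, M_O = 723700 N·mm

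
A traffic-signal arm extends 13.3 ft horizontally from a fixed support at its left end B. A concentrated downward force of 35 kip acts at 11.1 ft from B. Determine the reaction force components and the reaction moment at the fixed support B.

B_x = 0, B_y = 35.00 kip, M_B = 388.5 kip·ft

ΣF_x = 0: B_x = 0.
ΣF_y = 0: B_y − 35 = 0 → B_y = 35.00 kip.
ΣM about B: M_B − 35·11.1 = 0 → M_B = 388.5 kip·ft.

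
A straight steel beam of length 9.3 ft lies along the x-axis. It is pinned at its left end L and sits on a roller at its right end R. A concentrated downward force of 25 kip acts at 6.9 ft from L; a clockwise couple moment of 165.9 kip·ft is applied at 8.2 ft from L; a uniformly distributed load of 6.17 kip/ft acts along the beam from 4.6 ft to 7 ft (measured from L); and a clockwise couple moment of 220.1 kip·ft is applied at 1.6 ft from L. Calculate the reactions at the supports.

Resultant of the distributed load: 6.17 × 2.4 = 14.808 kip at 5.8 ft from L.
Taking moments about L: R_y·9.3 − 25·6.9 − 165.9 − (6.17·2.4)·5.8 − 220.1 = 0 → R_y = 644.3864/9.3 = 69.2889 ≈ 69.29 kip.
ΣF_y = 0: L_y + 69.2889 − 25 − 6.17·2.4 = 0 → L_y = -29.48 kip.
ΣF_x = 0: no horizontal applied forces, so L_x = 0.

L_x = 0, L_y = -29.48 kip, R_y = 69.29 kip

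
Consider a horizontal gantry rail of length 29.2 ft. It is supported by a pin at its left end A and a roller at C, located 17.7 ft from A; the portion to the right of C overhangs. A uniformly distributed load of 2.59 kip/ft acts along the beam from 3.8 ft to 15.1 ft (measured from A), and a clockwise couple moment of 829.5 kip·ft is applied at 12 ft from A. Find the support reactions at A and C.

Resultant of the distributed load: 2.59 × 11.3 = 29.267 kip at 9.45 ft from A.
Moments about A: C_y·17.7 − (2.59·11.3)·9.45 − 829.5 = 0 → C_y = 1106.07315/17.7 = 62.49 kip.
ΣF_y = 0: A_y + 62.49 − 2.59·11.3 = 0 → A_y = -33.22 kip.
ΣF_x = 0: no horizontal applied forces, so A_x = 0.

A_x = 0, A_y = -33.22 kip, C_y = 62.49 kip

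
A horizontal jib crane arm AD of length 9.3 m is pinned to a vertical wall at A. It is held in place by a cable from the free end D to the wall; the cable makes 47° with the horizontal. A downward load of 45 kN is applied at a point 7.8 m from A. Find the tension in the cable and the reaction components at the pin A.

ΣM about A: T·sin47°·9.3 − 45·7.8 = 0 → T = 351/(9.3·0.731354) = 51.6056 ≈ 51.61 kN.
ΣF_x = 0: A_x − T·cos47° = 0 → A_x = 51.6056 × 0.681998 = 35.19 kN.
ΣF_y = 0: A_y + T·sin47° − 45 = 0 → A_y = 45 − 51.6056 × 0.731354 = 7.258 kN.

T = 51.61 kN, A_x = 35.19 kN, A_y = 7.258 kN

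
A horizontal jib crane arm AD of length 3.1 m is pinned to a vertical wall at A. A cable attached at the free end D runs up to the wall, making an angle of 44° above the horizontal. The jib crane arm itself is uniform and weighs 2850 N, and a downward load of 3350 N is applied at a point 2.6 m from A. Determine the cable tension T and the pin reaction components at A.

ΣM about A: T·sin44°·3.1 − 2850·1.55 − 3350·2.6 = 0 → T = 13127.5/(3.1·0.694658) = 6096.06 ≈ 6096 N.
ΣF_x = 0: A_x − T·cos44° = 0 → A_x = 6096.06 × 0.71934 = 4385 N.
ΣF_y = 0: A_y + T·sin44° − 2850 − 3350 = 0 → A_y = 6200 − 6096.06 × 0.694658 = 1965 N.

T = 6096 N, A_x = 4385 N, A_y = 1965 N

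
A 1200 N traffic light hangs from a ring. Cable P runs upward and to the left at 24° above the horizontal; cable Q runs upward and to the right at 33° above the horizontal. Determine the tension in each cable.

ΣF_x = 0: −T_P·cos24° + T_Q·cos33° = 0 → T_Q = 1.08928·T_P.
ΣF_y = 0: T_P·sin24° + T_Q·sin33° = 1200.
Substitute: T_P·(0.406737 + 1.08928·0.544639) = 1200 → T_P = 1200 N.
Then T_Q = 1.08928 × 1200 = 1307 N.

T_P = 1200 N, T_Q = 1307 N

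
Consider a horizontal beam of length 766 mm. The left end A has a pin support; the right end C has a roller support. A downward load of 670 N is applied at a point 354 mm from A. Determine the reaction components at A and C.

A_x = 0, A_y = 360.4 N, C_y = 309.6 N

ΣM about A: C_y·766 − 670·354 = 0 → C_y = 237180/766 = 309.634 ≈ 309.6 N.
ΣF_y = 0: A_y + 309.634 − 670 = 0 → A_y = 360.4 N.
ΣF_x = 0: no horizontal applied forces, so A_x = 0.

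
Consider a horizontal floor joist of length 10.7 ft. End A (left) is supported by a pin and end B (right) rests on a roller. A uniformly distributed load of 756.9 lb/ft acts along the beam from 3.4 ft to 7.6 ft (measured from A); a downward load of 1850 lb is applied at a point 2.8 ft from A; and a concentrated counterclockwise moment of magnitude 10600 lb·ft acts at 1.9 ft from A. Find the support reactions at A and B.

Resultant of the distributed load: 756.9 × 4.2 = 3178.98 lb at 5.5 ft from A.
ΣM about A: B_y·10.7 − (756.9·4.2)·5.5 − 1850·2.8 + 10600 = 0 → B_y = 12064.39/10.7 = 1127.51 ≈ 1128 lb.
ΣF_y = 0: A_y + 1127.51 − 756.9·4.2 − 1850 = 0 → A_y = 3901 lb.
ΣF_x = 0: no horizontal applied forces, so A_x = 0.

A_x = 0, A_y = 3901 lb, B_y = 1128 lb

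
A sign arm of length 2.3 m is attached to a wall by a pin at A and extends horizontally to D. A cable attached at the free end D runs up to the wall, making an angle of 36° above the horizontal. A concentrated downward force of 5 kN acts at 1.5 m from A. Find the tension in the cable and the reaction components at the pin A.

T = 5.548 kN, A_x = 4.488 kN, A_y = 1.739 kN

ΣM about A: T·sin36°·2.3 − 5·1.5 = 0 → T = 7.5/(2.3·0.587785) = 5.54773 ≈ 5.548 kN.
ΣF_x = 0: A_x − T·cos36° = 0 → A_x = 5.54773 × 0.809017 = 4.488 kN.
ΣF_y = 0: A_y + T·sin36° − 5 = 0 → A_y = 5 − 5.54773 × 0.587785 = 1.739 kN.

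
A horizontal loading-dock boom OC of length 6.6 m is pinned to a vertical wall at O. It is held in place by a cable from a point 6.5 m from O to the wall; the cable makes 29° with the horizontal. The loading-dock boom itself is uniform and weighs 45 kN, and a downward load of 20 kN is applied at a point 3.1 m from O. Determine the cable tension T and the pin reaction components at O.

ΣM about O: T·sin29°·6.5 − 45·3.3 − 20·3.1 = 0 → T = 210.5/(6.5·0.48481) = 66.7986 ≈ 66.80 kN.
ΣF_x = 0: O_x − T·cos29° = 0 → O_x = 66.7986 × 0.87462 = 58.42 kN.
ΣF_y = 0: O_y + T·sin29° − 45 − 20 = 0 → O_y = 65 − 66.7986 × 0.48481 = 32.62 kN.

T = 66.80 kN, O_x = 58.42 kN, O_y = 32.62 kN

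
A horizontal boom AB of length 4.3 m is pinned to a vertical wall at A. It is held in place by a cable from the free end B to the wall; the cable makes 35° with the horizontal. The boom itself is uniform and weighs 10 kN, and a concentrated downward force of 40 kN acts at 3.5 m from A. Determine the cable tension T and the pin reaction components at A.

ΣM about A: T·sin35°·4.3 − 10·2.15 − 40·3.5 = 0 → T = 161.5/(4.3·0.573576) = 65.4807 ≈ 65.48 kN.
ΣF_x = 0: A_x − T·cos35° = 0 → A_x = 65.4807 × 0.819152 = 53.64 kN.
ΣF_y = 0: A_y + T·sin35° − 10 − 40 = 0 → A_y = 50 − 65.4807 × 0.573576 = 12.44 kN.

T = 65.48 kN, A_x = 53.64 kN, A_y = 12.44 kN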